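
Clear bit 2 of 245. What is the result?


245 & ~(1 << 2) = 241

241


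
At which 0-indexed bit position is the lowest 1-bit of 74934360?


0b100011101110110100001011000. Lowest set bit at position 3

3


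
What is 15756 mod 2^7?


15756 & 127 = 12

12


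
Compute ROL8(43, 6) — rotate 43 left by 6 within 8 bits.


Rotate 0b101011 left by 6 (8-bit) = 0b11001010 = 202

202


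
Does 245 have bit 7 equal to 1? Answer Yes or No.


0b11110101, bit 7 = 1. Yes

Yes


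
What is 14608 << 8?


0b11100100010000 << 8 = 0b1110010001000000000000 = 3739648

3739648


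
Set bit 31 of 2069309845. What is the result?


2069309845 | (1 << 31) = 2069309845 | 2147483648 = 4216793493

4216793493


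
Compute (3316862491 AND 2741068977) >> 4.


Step 1: 3316862491 & 2741068977 = 2166440977
Step 2: 2166440977 >> 4 = 135402561

135402561


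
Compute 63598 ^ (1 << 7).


63598 ^ (1 << 7) = 63598 ^ 128 = 63726

63726


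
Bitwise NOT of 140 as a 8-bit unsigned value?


~0b10001100 = 0b1110011 = 115 (8-bit unsigned)

115


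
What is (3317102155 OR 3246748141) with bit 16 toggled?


Step 1: 3317102155 | 3246748141 = 3317168111
Step 2: 3317168111 ^ (1 << 16) = 3317168111 ^ 65536 = 3317102575

3317102575


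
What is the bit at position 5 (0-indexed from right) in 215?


0b11010111, position 5 = 0

0


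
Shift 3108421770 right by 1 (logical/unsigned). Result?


0b10111001010001101100000010001010 >> 1 = 0b1011100101000110110000001000101 = 1554210885

1554210885


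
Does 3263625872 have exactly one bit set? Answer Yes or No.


0b11000010100001101111101010010000. Multiple bits set => No

No


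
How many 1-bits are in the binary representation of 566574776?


0b100001110001010011111010111000 has 15 set bits

15


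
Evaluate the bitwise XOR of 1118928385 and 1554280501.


0b1000010101100010111111000000001 ^ 0b1011100101001000111000000110101 = 0b11110000101010000111000110100 = 504696372

504696372


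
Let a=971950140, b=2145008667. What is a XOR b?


971950140 ^ 2145008667 = 1177875495

1177875495


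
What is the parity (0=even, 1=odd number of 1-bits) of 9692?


0b10010111011100 has 8 ones => parity 0

0


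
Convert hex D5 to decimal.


D5 hex = 213 decimal

213


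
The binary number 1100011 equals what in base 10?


1100011 in decimal = 99

99


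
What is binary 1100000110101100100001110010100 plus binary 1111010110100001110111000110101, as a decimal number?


1100000110101100100001110010100 + 1111010110100001110111000110101 = 11011011101001110011000111001001 = 3685167561

3685167561


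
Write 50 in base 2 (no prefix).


50 = 110010 in binary

110010


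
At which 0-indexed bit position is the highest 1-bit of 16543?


0b100000010011111. Highest set bit at position 14

14


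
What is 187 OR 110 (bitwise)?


0b10111011 | 0b1101110 = 0b11111111 = 255

255


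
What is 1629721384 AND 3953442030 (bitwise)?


0b1100001001000111001001100101000 & 0b11101011101001001011110011101110 = 0b1100001001000001001000000101000 = 1629524008

1629524008


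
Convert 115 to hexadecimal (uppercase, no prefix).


115 = 73 hex

73


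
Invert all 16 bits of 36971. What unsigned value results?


36971 ^ 65535 = 28564

28564


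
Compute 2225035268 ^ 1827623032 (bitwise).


0b10000100100111110101100000000100 ^ 0b1101100111011110101000001111000 = 0b11101000011100000000100001111100 = 3899656316

3899656316


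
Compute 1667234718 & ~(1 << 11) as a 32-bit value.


1667234718 & ~(1 << 11) = 1667232670

1667232670


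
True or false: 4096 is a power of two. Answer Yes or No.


0b1000000000000. Only one bit set => Yes

Yes


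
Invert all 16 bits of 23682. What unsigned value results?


23682 ^ 65535 = 41853

41853


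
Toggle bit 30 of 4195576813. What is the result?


4195576813 ^ (1 << 30) = 4195576813 ^ 1073741824 = 3121834989

3121834989


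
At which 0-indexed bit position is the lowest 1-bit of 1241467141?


0b1001001111111110100100100000101. Lowest set bit at position 0

0


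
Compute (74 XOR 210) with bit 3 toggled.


Step 1: 74 ^ 210 = 152
Step 2: 152 ^ (1 << 3) = 152 ^ 8 = 144

144


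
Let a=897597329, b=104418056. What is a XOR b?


897597329 ^ 104418056 = 867792025

867792025


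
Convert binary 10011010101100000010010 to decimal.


10011010101100000010010 in decimal = 5068818

5068818


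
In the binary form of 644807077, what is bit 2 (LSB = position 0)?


0b100110011011101111100110100101, position 2 = 1

1


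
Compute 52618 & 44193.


0b1100110110001010 & 0b1010110010100001 = 0b1000110010000000 = 35968

35968


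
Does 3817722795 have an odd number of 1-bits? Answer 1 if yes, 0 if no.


0b11100011100011011101001110101011 has 19 ones => parity 1

1


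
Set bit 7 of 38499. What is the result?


38499 | (1 << 7) = 38499 | 128 = 38627

38627


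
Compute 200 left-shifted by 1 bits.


0b11001000 << 1 = 0b110010000 = 400

400


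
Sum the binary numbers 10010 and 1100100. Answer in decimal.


10010 + 1100100 = 1110110 = 118

118


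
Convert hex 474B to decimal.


474B hex = 18251 decimal

18251


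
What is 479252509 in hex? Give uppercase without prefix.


479252509 = 1C90D01D hex

1C90D01D


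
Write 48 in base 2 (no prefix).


48 = 110000 in binary

110000


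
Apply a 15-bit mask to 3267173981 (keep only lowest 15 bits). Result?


3267173981 & 32767 = 7773

7773


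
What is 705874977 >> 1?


0b101010000100101100110000100001 >> 1 = 0b10101000010010110011000010000 = 352937488

352937488


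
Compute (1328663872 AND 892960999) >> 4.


Step 1: 1328663872 & 892960999 = 87130176
Step 2: 87130176 >> 4 = 5445636

5445636


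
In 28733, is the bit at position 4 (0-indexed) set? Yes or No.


0b111000000111101, bit 4 = 1. Yes

Yes


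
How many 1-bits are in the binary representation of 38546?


0b1001011010010010 has 7 set bits

7


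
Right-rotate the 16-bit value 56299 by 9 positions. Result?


Rotate 0b1101101111101011 right by 9 (16-bit) = 0b1111010111101101 = 62957

62957


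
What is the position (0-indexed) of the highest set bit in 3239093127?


0b11000001000100001010001110000111. Highest set bit at position 31

31


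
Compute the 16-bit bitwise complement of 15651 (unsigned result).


~0b11110100100011 = 0b1100001011011100 = 49884 (16-bit unsigned)

49884


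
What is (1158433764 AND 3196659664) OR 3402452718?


Step 1: 1158433764 & 3196659664 = 67634112
Step 2: 67634112 | 3402452718 = 3469561838

3469561838


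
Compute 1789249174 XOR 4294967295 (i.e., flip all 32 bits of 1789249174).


1789249174 ^ 4294967295 = 2505718121

2505718121


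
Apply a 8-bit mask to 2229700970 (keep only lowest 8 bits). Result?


2229700970 & 255 = 106

106


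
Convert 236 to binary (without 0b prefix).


236 = 11101100 in binary

11101100


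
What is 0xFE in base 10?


FE hex = 254 decimal

254


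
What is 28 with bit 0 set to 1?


28 | (1 << 0) = 28 | 1 = 29

29


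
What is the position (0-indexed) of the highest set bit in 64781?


0b1111110100001101. Highest set bit at position 15

15


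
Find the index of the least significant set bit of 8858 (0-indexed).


0b10001010011010. Lowest set bit at position 1

1


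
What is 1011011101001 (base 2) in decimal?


1011011101001 in decimal = 5865

5865


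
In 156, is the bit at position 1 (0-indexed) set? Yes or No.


0b10011100, bit 1 = 0. No

No


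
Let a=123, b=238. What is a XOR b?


123 ^ 238 = 149

149


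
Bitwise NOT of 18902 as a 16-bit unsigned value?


~0b100100111010110 = 0b1011011000101001 = 46633 (16-bit unsigned)

46633


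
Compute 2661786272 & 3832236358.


0b10011110101001111010001010100000 & 0b11100100011010110100100101000110 = 0b10000100001000110000000000000000 = 2216886272

2216886272


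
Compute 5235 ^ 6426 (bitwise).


0b1010001110011 ^ 0b1100100011010 = 0b110101101001 = 3433

3433


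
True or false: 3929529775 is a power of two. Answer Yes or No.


0b11101010001101111101110110101111. Multiple bits set => No

No


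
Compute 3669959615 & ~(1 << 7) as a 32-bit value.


3669959615 & ~(1 << 7) = 3669959487

3669959487


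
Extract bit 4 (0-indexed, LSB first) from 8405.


0b10000011010101, position 4 = 1

1


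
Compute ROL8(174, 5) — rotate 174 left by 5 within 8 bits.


Rotate 0b10101110 left by 5 (8-bit) = 0b11010101 = 213

213


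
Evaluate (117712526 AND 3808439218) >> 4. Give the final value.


Step 1: 117712526 & 3808439218 = 50340482
Step 2: 50340482 >> 4 = 3146280

3146280


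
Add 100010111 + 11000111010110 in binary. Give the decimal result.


100010111 + 11000111010110 = 11001011101101 = 13037

13037


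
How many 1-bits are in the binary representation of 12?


0b1100 has 2 set bits

2


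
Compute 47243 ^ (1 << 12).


47243 ^ (1 << 12) = 47243 ^ 4096 = 43147

43147


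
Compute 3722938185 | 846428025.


0b11011101111001111000011101001001 | 0b110010011100110111011101111001 = 0b11111111111101111111011101111001 = 4294440825

4294440825


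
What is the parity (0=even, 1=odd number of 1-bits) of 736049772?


0b101011110111110011101001101100 has 19 ones => parity 1

1


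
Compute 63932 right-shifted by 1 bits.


0b1111100110111100 >> 1 = 0b111110011011110 = 31966

31966


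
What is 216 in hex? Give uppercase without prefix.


216 = D8 hex

D8


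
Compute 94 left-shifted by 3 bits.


0b1011110 << 3 = 0b1011110000 = 752

752


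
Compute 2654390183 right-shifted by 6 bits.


0b10011110001101101100011110100111 >> 6 = 0b10011110001101101100011110 = 41474846

41474846


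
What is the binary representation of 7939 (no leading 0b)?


7939 = 1111100000011 in binary

1111100000011


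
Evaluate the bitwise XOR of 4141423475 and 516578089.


0b11110110110110010001101101110011 ^ 0b11110110010100101101100101001 = 0b11101000000100110100000001011010 = 3893575770

3893575770


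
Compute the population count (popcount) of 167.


0b10100111 has 5 set bits

5


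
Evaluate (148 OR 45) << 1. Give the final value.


Step 1: 148 | 45 = 189
Step 2: 189 << 1 = 378

378


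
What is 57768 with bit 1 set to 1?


57768 | (1 << 1) = 57768 | 2 = 57770

57770


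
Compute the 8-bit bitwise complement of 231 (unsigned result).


~0b11100111 = 0b11000 = 24 (8-bit unsigned)

24


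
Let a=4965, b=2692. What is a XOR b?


4965 ^ 2692 = 6625

6625


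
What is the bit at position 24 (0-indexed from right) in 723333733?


0b101011000111010011001001100101, position 24 = 1

1


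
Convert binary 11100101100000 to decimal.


11100101100000 in decimal = 14688

14688


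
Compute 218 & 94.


0b11011010 & 0b1011110 = 0b1011010 = 90

90


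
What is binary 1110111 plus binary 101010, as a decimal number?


1110111 + 101010 = 10100001 = 161

161


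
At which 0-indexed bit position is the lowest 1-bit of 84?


0b1010100. Lowest set bit at position 2

2


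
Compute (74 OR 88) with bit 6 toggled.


Step 1: 74 | 88 = 90
Step 2: 90 ^ (1 << 6) = 90 ^ 64 = 26

26


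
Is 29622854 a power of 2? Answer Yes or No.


0b1110001000000001001000110. Multiple bits set => No

No


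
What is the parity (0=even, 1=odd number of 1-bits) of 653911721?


0b100110111110011110011010101001 has 18 ones => parity 0

0


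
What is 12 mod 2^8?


12 & 255 = 12

12


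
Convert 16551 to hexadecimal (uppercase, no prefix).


16551 = 40A7 hex

40A7


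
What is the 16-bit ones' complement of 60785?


60785 ^ 65535 = 4750

4750


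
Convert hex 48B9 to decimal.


48B9 hex = 18617 decimal

18617


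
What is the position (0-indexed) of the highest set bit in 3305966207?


0b11000101000011010000101001111111. Highest set bit at position 31

31


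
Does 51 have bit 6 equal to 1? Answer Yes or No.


0b110011, bit 6 = 0. No

No


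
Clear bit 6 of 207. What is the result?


207 & ~(1 << 6) = 143

143


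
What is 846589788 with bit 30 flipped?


846589788 ^ (1 << 30) = 846589788 ^ 1073741824 = 1920331612

1920331612


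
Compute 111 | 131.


0b1101111 | 0b10000011 = 0b11101111 = 239

239


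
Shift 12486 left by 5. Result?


0b11000011000110 << 5 = 0b1100001100011000000 = 399552

399552


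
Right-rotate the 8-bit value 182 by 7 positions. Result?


Rotate 0b10110110 right by 7 (8-bit) = 0b1101101 = 109

109


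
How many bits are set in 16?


0b10000 has 1 set bits

1


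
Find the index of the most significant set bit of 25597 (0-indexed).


0b110001111111101. Highest set bit at position 14

14


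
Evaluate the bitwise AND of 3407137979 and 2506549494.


0b11001011000101001100110010111011 & 0b10010101011001101110100011110110 = 0b10000001000001001100100010110010 = 2164574386

2164574386


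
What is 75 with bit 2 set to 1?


75 | (1 << 2) = 75 | 4 = 79

79


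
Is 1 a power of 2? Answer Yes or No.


0b1. Only one bit set => Yes

Yes


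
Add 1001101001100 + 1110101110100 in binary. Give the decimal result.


1001101001100 + 1110101110100 = 11000011000000 = 12480

12480


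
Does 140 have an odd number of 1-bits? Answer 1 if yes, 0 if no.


0b10001100 has 3 ones => parity 1

1


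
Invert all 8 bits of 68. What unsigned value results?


68 ^ 255 = 187

187


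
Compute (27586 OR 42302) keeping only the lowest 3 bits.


Step 1: 27586 | 42302 = 61438
Step 2: 61438 & 7 = 6

6


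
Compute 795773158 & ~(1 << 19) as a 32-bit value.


795773158 & ~(1 << 19) = 795248870

795248870


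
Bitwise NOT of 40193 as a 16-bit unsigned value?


~0b1001110100000001 = 0b110001011111110 = 25342 (16-bit unsigned)

25342


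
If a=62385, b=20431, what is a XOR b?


62385 ^ 20431 = 48254

48254


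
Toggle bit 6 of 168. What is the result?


168 ^ (1 << 6) = 168 ^ 64 = 232

232


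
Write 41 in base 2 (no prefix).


41 = 101001 in binary

101001


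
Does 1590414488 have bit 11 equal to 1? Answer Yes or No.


0b1011110110010111100110010011000, bit 11 = 1. Yes

Yes


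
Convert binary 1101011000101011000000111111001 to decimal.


1101011000101011000000111111001 in decimal = 1796571641

1796571641


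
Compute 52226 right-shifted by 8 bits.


0b1100110000000010 >> 8 = 0b11001100 = 204

204


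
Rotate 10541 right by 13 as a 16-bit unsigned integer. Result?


Rotate 0b10100100101101 right by 13 (16-bit) = 0b100100101101001 = 18793

18793


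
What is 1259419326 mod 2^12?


1259419326 & 4095 = 1726

1726


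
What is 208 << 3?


0b11010000 << 3 = 0b11010000000 = 1664

1664


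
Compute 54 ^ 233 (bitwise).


0b110110 ^ 0b11101001 = 0b11011111 = 223

223


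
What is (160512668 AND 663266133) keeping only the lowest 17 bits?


Step 1: 160512668 & 663266133 = 25174548
Step 2: 25174548 & 131071 = 8724

8724


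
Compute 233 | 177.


0b11101001 | 0b10110001 = 0b11111001 = 249

249


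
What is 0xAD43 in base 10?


AD43 hex = 44355 decimal

44355


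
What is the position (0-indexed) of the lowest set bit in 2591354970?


0b10011010011101001111000001011010. Lowest set bit at position 1

1


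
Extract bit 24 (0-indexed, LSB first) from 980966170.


0b111010011110000101101100011010, position 24 = 0

0


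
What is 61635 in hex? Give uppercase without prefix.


61635 = F0C3 hex

F0C3


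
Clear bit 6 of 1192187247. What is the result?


1192187247 & ~(1 << 6) = 1192187183

1192187183


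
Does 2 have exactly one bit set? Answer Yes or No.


0b10. Only one bit set => Yes

Yes


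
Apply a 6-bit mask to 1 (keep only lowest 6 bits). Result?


1 & 63 = 1

1


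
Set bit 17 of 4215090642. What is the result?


4215090642 | (1 << 17) = 4215090642 | 131072 = 4215221714

4215221714


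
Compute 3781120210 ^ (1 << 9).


3781120210 ^ (1 << 9) = 3781120210 ^ 512 = 3781120722

3781120722


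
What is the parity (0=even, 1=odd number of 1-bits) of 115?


0b1110011 has 5 ones => parity 1

1


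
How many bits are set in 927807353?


0b110111010011010011011101111001 has 19 set bits

19


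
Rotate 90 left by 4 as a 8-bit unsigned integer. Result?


Rotate 0b1011010 left by 4 (8-bit) = 0b10100101 = 165

165


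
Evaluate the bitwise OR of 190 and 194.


0b10111110 | 0b11000010 = 0b11111110 = 254

254


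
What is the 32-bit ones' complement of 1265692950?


1265692950 ^ 4294967295 = 3029274345

3029274345


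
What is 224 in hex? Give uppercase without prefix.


224 = E0 hex

E0


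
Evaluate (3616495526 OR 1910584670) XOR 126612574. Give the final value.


Step 1: 3616495526 | 1910584670 = 4159666174
Step 2: 4159666174 ^ 126612574 = 4033119136

4033119136


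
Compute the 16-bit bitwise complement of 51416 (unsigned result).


~0b1100100011011000 = 0b11011100100111 = 14119 (16-bit unsigned)

14119


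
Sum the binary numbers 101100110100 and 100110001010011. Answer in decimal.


101100110100 + 100110001010011 = 101011110000111 = 22407

22407


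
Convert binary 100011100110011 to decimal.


100011100110011 in decimal = 18227

18227


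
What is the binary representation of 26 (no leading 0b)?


26 = 11010 in binary

11010


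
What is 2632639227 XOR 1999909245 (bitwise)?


0b10011100111010101110001011111011 ^ 0b1110111001101000011000101111101 = 0b11101011110111101101001110000110 = 3957248902

3957248902


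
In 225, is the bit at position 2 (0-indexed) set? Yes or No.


0b11100001, bit 2 = 0. No

No


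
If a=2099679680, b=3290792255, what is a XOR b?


2099679680 ^ 3290792255 = 3103985919

3103985919


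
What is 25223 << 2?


0b110001010000111 << 2 = 0b11000101000011100 = 100892

100892


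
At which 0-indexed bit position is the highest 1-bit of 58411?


0b1110010000101011. Highest set bit at position 15

15


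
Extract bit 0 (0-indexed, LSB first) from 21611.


0b101010001101011, position 0 = 1

1


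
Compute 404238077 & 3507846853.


0b11000000110000010111011111101 & 0b11010001000101010111111011000101 = 0b10000000100000010111011000101 = 269496005

269496005


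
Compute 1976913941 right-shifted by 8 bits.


0b1110101110101010101000000010101 >> 8 = 0b11101011101010101010000 = 7722320

7722320


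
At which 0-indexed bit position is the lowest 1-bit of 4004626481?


0b11101110101100011100000000110001. Lowest set bit at position 0

0


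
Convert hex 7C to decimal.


7C hex = 124 decimal

124


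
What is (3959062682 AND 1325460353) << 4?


Step 1: 3959062682 & 1325460353 = 1258324096
Step 2: 1258324096 << 4 = 20133185536

20133185536


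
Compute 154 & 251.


0b10011010 & 0b11111011 = 0b10011010 = 154

154


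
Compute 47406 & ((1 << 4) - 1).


47406 & 15 = 14

14


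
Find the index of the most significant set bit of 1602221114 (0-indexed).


0b1011111011111111111010000111010. Highest set bit at position 30

30


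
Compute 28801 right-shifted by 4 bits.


0b111000010000001 >> 4 = 0b11100001000 = 1800

1800


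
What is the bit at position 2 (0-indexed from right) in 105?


0b1101001, position 2 = 0

0


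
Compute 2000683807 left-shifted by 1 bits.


0b1110111010000000000001100011111 << 1 = 0b11101110100000000000011000111110 = 4001367614

4001367614


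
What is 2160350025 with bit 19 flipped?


2160350025 ^ (1 << 19) = 2160350025 ^ 524288 = 2160874313

2160874313


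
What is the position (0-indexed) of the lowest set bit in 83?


0b1010011. Lowest set bit at position 0

0


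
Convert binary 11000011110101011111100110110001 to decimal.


11000011110101011111100110110001 in decimal = 3285580209

3285580209


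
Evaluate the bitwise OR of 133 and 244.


0b10000101 | 0b11110100 = 0b11110101 = 245

245


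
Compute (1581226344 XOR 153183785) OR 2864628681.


Step 1: 1581226344 ^ 153183785 = 1461649217
Step 2: 1461649217 | 2864628681 = 4290707401

4290707401


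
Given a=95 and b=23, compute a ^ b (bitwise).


95 ^ 23 = 72

72


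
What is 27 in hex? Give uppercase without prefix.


27 = 1B hex

1B


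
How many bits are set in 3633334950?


0b11011000100100000100101010100110 has 13 set bits

13


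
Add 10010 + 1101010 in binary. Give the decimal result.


10010 + 1101010 = 1111100 = 124

124


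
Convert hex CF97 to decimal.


CF97 hex = 53143 decimal

53143


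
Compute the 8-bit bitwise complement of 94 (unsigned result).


~0b1011110 = 0b10100001 = 161 (8-bit unsigned)

161


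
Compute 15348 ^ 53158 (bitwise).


0b11101111110100 ^ 0b1100111110100110 = 0b1111010001010010 = 62546

62546


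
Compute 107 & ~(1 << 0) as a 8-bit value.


107 & ~(1 << 0) = 106

106


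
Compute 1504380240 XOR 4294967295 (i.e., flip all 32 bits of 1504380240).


1504380240 ^ 4294967295 = 2790587055

2790587055


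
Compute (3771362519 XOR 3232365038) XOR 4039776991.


Step 1: 3771362519 ^ 3232365038 = 543397177
Step 2: 543397177 ^ 4039776991 = 3500773350

3500773350


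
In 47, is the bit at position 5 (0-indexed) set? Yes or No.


0b101111, bit 5 = 1. Yes

Yes


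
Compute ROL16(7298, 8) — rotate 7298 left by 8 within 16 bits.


Rotate 0b1110010000010 left by 8 (16-bit) = 0b1000001000011100 = 33308

33308


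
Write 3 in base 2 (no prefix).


3 = 11 in binary

11


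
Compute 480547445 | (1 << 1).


480547445 | (1 << 1) = 480547445 | 2 = 480547447

480547447


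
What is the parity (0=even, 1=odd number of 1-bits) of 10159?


0b10011110101111 has 10 ones => parity 0

0


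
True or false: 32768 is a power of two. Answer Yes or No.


0b1000000000000000. Only one bit set => Yes

Yes


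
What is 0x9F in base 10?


9F hex = 159 decimal

159


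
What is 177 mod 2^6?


177 & 63 = 49

49


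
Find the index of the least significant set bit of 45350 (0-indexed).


0b1011000100100110. Lowest set bit at position 1

1


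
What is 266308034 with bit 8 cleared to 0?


266308034 & ~(1 << 8) = 266307778

266307778


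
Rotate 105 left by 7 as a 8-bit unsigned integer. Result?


Rotate 0b1101001 left by 7 (8-bit) = 0b10110100 = 180

180


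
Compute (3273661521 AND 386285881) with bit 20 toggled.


Step 1: 3273661521 & 386285881 = 50331665
Step 2: 50331665 ^ (1 << 20) = 50331665 ^ 1048576 = 51380241

51380241


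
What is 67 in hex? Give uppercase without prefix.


67 = 43 hex

43


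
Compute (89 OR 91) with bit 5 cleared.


Step 1: 89 | 91 = 91
Step 2: 91 & ~(1 << 5) = 91

91


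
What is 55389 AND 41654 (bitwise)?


0b1101100001011101 & 0b1010001010110110 = 0b1000000000010100 = 32788

32788


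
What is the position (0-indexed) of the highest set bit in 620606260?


0b100100111111011011001100110100. Highest set bit at position 29

29


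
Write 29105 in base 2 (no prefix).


29105 = 111000110110001 in binary

111000110110001


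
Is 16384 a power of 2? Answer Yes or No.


0b100000000000000. Only one bit set => Yes

Yes


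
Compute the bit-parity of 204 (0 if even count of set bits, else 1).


0b11001100 has 4 ones => parity 0

0


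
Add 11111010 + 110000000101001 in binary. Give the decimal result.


11111010 + 110000000101001 = 110000100100011 = 24867

24867


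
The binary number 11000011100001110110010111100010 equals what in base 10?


11000011100001110110010111100010 in decimal = 3280430562

3280430562


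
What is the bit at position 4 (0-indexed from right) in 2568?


0b101000001000, position 4 = 0

0


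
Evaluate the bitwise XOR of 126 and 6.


0b1111110 ^ 0b110 = 0b1111000 = 120

120


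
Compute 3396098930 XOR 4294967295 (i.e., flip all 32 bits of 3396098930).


3396098930 ^ 4294967295 = 898868365

898868365


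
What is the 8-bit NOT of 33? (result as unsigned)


~0b100001 = 0b11011110 = 222 (8-bit unsigned)

222


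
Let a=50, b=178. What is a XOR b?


50 ^ 178 = 128

128


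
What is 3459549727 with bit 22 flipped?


3459549727 ^ (1 << 22) = 3459549727 ^ 4194304 = 3463744031

3463744031


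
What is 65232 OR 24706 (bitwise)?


0b1111111011010000 | 0b110000010000010 = 0b1111111011010010 = 65234

65234


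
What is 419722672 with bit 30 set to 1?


419722672 | (1 << 30) = 419722672 | 1073741824 = 1493464496

1493464496


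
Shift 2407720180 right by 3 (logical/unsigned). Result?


0b10001111100000101110010011110100 >> 3 = 0b10001111100000101110010011110 = 300965022

300965022


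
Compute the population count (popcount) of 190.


0b10111110 has 6 set bits

6


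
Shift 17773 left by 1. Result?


0b100010101101101 << 1 = 0b1000101011011010 = 35546

35546


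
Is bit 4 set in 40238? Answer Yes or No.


0b1001110100101110, bit 4 = 0. No

No


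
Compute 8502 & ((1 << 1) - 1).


8502 & 1 = 0

0


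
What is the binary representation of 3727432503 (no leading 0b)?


3727432503 = 11011110001011000001101100110111 in binary

11011110001011000001101100110111


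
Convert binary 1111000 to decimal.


1111000 in decimal = 120

120


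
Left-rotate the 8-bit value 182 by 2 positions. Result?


Rotate 0b10110110 left by 2 (8-bit) = 0b11011010 = 218

218


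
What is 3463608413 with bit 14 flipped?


3463608413 ^ (1 << 14) = 3463608413 ^ 16384 = 3463592029

3463592029


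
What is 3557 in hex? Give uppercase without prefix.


3557 = DE5 hex

DE5


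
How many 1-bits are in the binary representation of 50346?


0b1100010010101010 has 7 set bits

7


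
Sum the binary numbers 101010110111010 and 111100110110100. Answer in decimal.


101010110111010 + 111100110110100 = 1100111101101110 = 53102

53102


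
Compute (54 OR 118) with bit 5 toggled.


Step 1: 54 | 118 = 118
Step 2: 118 ^ (1 << 5) = 118 ^ 32 = 86

86


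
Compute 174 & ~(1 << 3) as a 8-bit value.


174 & ~(1 << 3) = 166

166


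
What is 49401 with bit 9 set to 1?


49401 | (1 << 9) = 49401 | 512 = 49913

49913


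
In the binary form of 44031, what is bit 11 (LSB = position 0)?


0b1010101111111111, position 11 = 1

1


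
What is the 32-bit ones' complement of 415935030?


415935030 ^ 4294967295 = 3879032265

3879032265


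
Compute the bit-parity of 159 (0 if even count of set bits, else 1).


0b10011111 has 6 ones => parity 0

0


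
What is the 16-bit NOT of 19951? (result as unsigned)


~0b100110111101111 = 0b1011001000010000 = 45584 (16-bit unsigned)

45584


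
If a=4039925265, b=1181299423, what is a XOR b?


4039925265 ^ 1181299423 = 3064294606

3064294606


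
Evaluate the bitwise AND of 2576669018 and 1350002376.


0b10011001100101001101100101011010 & 0b1010000011101110110011011001000 = 0b10000000101000100000001001000 = 269762632

269762632


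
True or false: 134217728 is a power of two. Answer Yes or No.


0b1000000000000000000000000000. Only one bit set => Yes

Yes


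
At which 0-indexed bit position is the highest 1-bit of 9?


0b1001. Highest set bit at position 3

3


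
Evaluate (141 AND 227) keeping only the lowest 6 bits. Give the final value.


Step 1: 141 & 227 = 129
Step 2: 129 & 63 = 1

1


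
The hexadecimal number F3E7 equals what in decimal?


F3E7 hex = 62439 decimal

62439


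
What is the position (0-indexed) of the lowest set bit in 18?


0b10010. Lowest set bit at position 1

1


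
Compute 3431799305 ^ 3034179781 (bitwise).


0b11001100100011010001101000001001 ^ 0b10110100110110011110100011000101 = 0b1111000010101001111001011001100 = 2018833100

2018833100


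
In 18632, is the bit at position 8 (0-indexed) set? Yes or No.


0b100100011001000, bit 8 = 0. No

No


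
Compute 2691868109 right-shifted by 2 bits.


0b10100000011100101010010111001101 >> 2 = 0b101000000111001010100101110011 = 672967027

672967027


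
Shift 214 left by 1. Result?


0b11010110 << 1 = 0b110101100 = 428

428


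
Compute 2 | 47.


0b10 | 0b101111 = 0b101111 = 47

47


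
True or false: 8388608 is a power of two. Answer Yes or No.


0b100000000000000000000000. Only one bit set => Yes

Yes


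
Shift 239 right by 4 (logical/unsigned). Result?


0b11101111 >> 4 = 0b1110 = 14

14


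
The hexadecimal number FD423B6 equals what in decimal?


FD423B6 hex = 265561014 decimal

265561014


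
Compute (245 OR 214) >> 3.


Step 1: 245 | 214 = 247
Step 2: 247 >> 3 = 30

30


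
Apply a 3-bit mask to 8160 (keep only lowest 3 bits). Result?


8160 & 7 = 0

0


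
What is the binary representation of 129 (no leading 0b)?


129 = 10000001 in binary

10000001


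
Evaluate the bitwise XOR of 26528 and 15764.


0b110011110100000 ^ 0b11110110010100 = 0b101101000110100 = 23092

23092


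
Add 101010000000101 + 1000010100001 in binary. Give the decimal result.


101010000000101 + 1000010100001 = 110010010100110 = 25766

25766


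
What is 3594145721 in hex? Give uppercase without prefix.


3594145721 = D63A4FB9 hex

D63A4FB9


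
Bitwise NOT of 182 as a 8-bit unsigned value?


~0b10110110 = 0b1001001 = 73 (8-bit unsigned)

73


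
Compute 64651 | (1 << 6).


64651 | (1 << 6) = 64651 | 64 = 64715

64715


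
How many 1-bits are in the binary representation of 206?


0b11001110 has 5 set bits

5


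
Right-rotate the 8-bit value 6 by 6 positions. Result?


Rotate 0b110 right by 6 (8-bit) = 0b11000 = 24

24


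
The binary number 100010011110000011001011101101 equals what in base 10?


100010011110000011001011101101 in decimal = 578302701

578302701


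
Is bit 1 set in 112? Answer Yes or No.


0b1110000, bit 1 = 0. No

No


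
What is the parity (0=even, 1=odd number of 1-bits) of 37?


0b100101 has 3 ones => parity 1

1


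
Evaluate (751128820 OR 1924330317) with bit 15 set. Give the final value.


Step 1: 751128820 | 1924330317 = 2130179069
Step 2: 2130179069 | (1 << 15) = 2130179069 | 32768 = 2130179069

2130179069


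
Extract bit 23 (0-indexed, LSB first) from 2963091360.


0b10110000100111010010111110100000, position 23 = 1

1


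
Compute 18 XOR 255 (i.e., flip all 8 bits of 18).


18 ^ 255 = 237

237


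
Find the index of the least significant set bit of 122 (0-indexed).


0b1111010. Lowest set bit at position 1

1


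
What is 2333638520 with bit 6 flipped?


2333638520 ^ (1 << 6) = 2333638520 ^ 64 = 2333638456

2333638456


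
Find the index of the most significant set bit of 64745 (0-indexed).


0b1111110011101001. Highest set bit at position 15

15


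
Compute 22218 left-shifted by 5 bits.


0b101011011001010 << 5 = 0b10101101100101000000 = 710976

710976


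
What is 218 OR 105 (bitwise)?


0b11011010 | 0b1101001 = 0b11111011 = 251

251


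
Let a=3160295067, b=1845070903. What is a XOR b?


3160295067 ^ 1845070903 = 3517434540

3517434540


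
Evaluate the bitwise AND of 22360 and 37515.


0b101011101011000 & 0b1001001010001011 = 0b1001000001000 = 4616

4616


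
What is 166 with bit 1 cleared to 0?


166 & ~(1 << 1) = 164

164


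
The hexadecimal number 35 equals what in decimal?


35 hex = 53 decimal

53


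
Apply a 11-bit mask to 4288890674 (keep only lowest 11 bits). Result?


4288890674 & 2047 = 1842

1842


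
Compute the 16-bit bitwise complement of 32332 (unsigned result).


~0b111111001001100 = 0b1000000110110011 = 33203 (16-bit unsigned)

33203


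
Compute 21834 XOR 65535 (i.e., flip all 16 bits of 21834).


21834 ^ 65535 = 43701

43701


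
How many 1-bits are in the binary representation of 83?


0b1010011 has 4 set bits

4


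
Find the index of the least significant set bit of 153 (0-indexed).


0b10011001. Lowest set bit at position 0

0


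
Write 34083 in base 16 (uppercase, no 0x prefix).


34083 = 8523 hex

8523


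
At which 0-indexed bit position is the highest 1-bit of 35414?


0b1000101001010110. Highest set bit at position 15

15


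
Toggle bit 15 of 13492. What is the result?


13492 ^ (1 << 15) = 13492 ^ 32768 = 46260

46260


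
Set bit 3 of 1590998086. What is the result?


1590998086 | (1 << 3) = 1590998086 | 8 = 1590998094

1590998094


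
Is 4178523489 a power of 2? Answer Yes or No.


0b11111001000011110011010101100001. Multiple bits set => No

No


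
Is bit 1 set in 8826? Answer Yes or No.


0b10001001111010, bit 1 = 1. Yes

Yes


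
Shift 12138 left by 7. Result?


0b10111101101010 << 7 = 0b101111011010100000000 = 1553664

1553664


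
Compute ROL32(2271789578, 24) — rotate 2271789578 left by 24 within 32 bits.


Rotate 0b10000111011010001100001000001010 left by 24 (32-bit) = 0b1010100001110110100011000010 = 176646338

176646338


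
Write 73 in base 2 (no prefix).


73 = 1001001 in binary

1001001


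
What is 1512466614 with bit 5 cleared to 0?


1512466614 & ~(1 << 5) = 1512466582

1512466582


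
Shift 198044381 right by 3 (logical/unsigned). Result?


0b1011110011011110101011011101 >> 3 = 0b1011110011011110101011011 = 24755547

24755547


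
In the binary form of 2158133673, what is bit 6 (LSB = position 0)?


0b10000000101000101000000110101001, position 6 = 0

0


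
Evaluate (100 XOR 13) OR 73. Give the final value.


Step 1: 100 ^ 13 = 105
Step 2: 105 | 73 = 105

105


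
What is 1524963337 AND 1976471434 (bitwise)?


0b1011010111001010001100000001001 & 0b1110101110011101000111110001010 = 0b1010000110001000000100000001000 = 1355024392

1355024392


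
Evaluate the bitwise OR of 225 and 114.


0b11100001 | 0b1110010 = 0b11110011 = 243

243


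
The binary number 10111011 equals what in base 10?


10111011 in decimal = 187

187


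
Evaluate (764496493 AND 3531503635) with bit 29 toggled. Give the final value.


Step 1: 764496493 & 3531503635 = 1067009
Step 2: 1067009 ^ (1 << 29) = 1067009 ^ 536870912 = 537937921

537937921


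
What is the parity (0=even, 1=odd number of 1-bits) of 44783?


0b1010111011101111 has 12 ones => parity 0

0


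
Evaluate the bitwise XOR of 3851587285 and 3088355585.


0b11100101100100101000111011010101 ^ 0b10111000000101001001000100000001 = 0b1011101100001100001111111010100 = 1569071060

1569071060


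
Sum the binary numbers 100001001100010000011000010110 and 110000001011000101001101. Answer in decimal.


100001001100010000011000010110 + 110000001011000101001101 = 100001111100011011011101100011 = 569489251

569489251


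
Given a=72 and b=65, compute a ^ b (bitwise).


72 ^ 65 = 9

9


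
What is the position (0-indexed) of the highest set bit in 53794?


0b1101001000100010. Highest set bit at position 15

15


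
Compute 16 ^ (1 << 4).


16 ^ (1 << 4) = 16 ^ 16 = 0

0


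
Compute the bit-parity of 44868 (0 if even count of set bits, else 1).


0b1010111101000100 has 8 ones => parity 0

0


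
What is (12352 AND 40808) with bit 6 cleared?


Step 1: 12352 & 40808 = 4160
Step 2: 4160 & ~(1 << 6) = 4096

4096


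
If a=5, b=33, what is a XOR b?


5 ^ 33 = 36

36


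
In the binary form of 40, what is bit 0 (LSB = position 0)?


0b101000, position 0 = 0

0


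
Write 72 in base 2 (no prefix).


72 = 1001000 in binary

1001000


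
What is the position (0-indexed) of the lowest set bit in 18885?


0b100100111000101. Lowest set bit at position 0

0


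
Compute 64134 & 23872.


0b1111101010000110 & 0b101110101000000 = 0b101100000000000 = 22528

22528


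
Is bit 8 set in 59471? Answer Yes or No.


0b1110100001001111, bit 8 = 0. No

No


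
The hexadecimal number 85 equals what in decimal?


85 hex = 133 decimal

133


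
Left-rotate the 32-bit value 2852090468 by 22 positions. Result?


Rotate 0b10101001111111110111001001100100 left by 22 (32-bit) = 0b10011001001010100111111111011100 = 2569699292

2569699292


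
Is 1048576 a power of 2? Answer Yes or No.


0b100000000000000000000. Only one bit set => Yes

Yes


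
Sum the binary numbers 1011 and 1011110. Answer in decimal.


1011 + 1011110 = 1101001 = 105

105


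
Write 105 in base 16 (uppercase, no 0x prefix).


105 = 69 hex

69


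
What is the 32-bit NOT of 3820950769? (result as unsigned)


~0b11100011101111110001010011110001 = 0b11100010000001110101100001110 = 474016526 (32-bit unsigned)

474016526


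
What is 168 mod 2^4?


168 & 15 = 8

8


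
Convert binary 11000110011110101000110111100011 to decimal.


11000110011110101000110111100011 in decimal = 3329920483

3329920483


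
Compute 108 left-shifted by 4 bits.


0b1101100 << 4 = 0b11011000000 = 1728

1728


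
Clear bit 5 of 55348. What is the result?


55348 & ~(1 << 5) = 55316

55316


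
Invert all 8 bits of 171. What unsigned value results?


171 ^ 255 = 84

84


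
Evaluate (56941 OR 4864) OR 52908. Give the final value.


Step 1: 56941 | 4864 = 57197
Step 2: 57197 | 52908 = 57325

57325


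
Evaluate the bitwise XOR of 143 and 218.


0b10001111 ^ 0b11011010 = 0b1010101 = 85

85


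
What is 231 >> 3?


0b11100111 >> 3 = 0b11100 = 28

28


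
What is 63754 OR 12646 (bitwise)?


0b1111100100001010 | 0b11000101100110 = 0b1111100101101110 = 63854

63854


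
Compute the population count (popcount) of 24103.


0b101111000100111 has 9 set bits

9


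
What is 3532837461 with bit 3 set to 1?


3532837461 | (1 << 3) = 3532837461 | 8 = 3532837469

3532837469


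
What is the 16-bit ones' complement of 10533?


10533 ^ 65535 = 55002

55002


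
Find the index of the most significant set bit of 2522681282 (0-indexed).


0b10010110010111010000111111000010. Highest set bit at position 31

31


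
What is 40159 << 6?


0b1001110011011111 << 6 = 0b1001110011011111000000 = 2570176

2570176


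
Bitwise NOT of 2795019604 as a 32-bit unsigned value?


~0b10100110100110001001110101010100 = 0b1011001011001110110001010101011 = 1499947691 (32-bit unsigned)

1499947691


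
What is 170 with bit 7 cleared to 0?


170 & ~(1 << 7) = 42

42


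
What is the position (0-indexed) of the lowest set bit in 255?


0b11111111. Lowest set bit at position 0

0


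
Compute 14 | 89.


0b1110 | 0b1011001 = 0b1011111 = 95

95


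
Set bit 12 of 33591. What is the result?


33591 | (1 << 12) = 33591 | 4096 = 37687

37687


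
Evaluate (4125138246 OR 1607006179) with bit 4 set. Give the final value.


Step 1: 4125138246 | 1607006179 = 4293459943
Step 2: 4293459943 | (1 << 4) = 4293459943 | 16 = 4293459959

4293459959


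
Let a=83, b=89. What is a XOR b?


83 ^ 89 = 10

10
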